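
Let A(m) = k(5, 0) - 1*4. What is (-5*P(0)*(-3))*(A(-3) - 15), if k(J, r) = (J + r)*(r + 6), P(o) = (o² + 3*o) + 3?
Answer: 495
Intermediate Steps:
P(o) = 3 + o² + 3*o
k(J, r) = (6 + r)*(J + r) (k(J, r) = (J + r)*(6 + r) = (6 + r)*(J + r))
A(m) = 26 (A(m) = (0² + 6*5 + 6*0 + 5*0) - 1*4 = (0 + 30 + 0 + 0) - 4 = 30 - 4 = 26)
(-5*P(0)*(-3))*(A(-3) - 15) = (-5*(3 + 0² + 3*0)*(-3))*(26 - 15) = (-5*(3 + 0 + 0)*(-3))*11 = (-5*3*(-3))*11 = -15*(-3)*11 = 45*11 = 495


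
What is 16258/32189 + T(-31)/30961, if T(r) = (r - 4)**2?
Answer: 77542209/142371947 ≈ 0.54465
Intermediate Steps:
T(r) = (-4 + r)**2
16258/32189 + T(-31)/30961 = 16258/32189 + (-4 - 31)**2/30961 = 16258*(1/32189) + (-35)**2*(1/30961) = 16258/32189 + 1225*(1/30961) = 16258/32189 + 175/4423 = 77542209/142371947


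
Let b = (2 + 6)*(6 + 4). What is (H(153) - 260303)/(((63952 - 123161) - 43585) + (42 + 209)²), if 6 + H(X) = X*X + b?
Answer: 236820/39793 ≈ 5.9513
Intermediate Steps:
b = 80 (b = 8*10 = 80)
H(X) = 74 + X² (H(X) = -6 + (X*X + 80) = -6 + (X² + 80) = -6 + (80 + X²) = 74 + X²)
(H(153) - 260303)/(((63952 - 123161) - 43585) + (42 + 209)²) = ((74 + 153²) - 260303)/(((63952 - 123161) - 43585) + (42 + 209)²) = ((74 + 23409) - 260303)/((-59209 - 43585) + 251²) = (23483 - 260303)/(-102794 + 63001) = -236820/(-39793) = -236820*(-1/39793) = 236820/39793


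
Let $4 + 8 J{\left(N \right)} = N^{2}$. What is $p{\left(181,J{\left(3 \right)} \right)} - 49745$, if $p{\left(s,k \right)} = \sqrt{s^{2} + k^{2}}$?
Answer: $-49745 + \frac{\sqrt{2096729}}{8} \approx -49564.0$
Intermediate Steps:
$J{\left(N \right)} = - \frac{1}{2} + \frac{N^{2}}{8}$
$p{\left(s,k \right)} = \sqrt{k^{2} + s^{2}}$
$p{\left(181,J{\left(3 \right)} \right)} - 49745 = \sqrt{\left(- \frac{1}{2} + \frac{3^{2}}{8}\right)^{2} + 181^{2}} - 49745 = \sqrt{\left(- \frac{1}{2} + \frac{1}{8} \cdot 9\right)^{2} + 32761} - 49745 = \sqrt{\left(- \frac{1}{2} + \frac{9}{8}\right)^{2} + 32761} - 49745 = \sqrt{\left(\frac{5}{8}\right)^{2} + 32761} - 49745 = \sqrt{\frac{25}{64} + 32761} - 49745 = \sqrt{\frac{2096729}{64}} - 49745 = \frac{\sqrt{2096729}}{8} - 49745 = -49745 + \frac{\sqrt{2096729}}{8}$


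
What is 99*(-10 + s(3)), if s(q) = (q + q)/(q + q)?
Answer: -891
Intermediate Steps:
s(q) = 1 (s(q) = (2*q)/((2*q)) = (2*q)*(1/(2*q)) = 1)
99*(-10 + s(3)) = 99*(-10 + 1) = 99*(-9) = -891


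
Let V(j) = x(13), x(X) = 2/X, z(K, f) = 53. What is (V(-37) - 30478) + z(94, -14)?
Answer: -395523/13 ≈ -30425.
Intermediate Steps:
V(j) = 2/13
(V(-37) - 30478) + z(94, -14) = (2/13 - 30478) + 53 = -396212/13 + 53 = -395523/13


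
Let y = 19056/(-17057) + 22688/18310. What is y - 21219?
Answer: -3313472844937/156156835 ≈ -21219.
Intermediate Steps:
y = 19036928/156156835 (y = 19056*(-1/17057) + 22688*(1/18310) = -19056/17057 + 11344/9155 = 19036928/156156835 ≈ 0.12191)
y - 21219 = 19036928/156156835 - 21219 = -3313472844937/156156835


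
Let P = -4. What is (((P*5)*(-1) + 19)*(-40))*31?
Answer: -48360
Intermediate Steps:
(((P*5)*(-1) + 19)*(-40))*31 = ((-4*5*(-1) + 19)*(-40))*31 = ((-20*(-1) + 19)*(-40))*31 = ((20 + 19)*(-40))*31 = (39*(-40))*31 = -1560*31 = -48360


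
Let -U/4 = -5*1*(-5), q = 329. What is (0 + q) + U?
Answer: 229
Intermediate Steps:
U = -100 (U = -4*(-5*1)*(-5) = -(-20)*(-5) = -4*25 = -100)
(0 + q) + U = (0 + 329) - 100 = 329 - 100 = 229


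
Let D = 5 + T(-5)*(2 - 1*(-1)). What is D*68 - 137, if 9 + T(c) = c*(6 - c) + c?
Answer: -13873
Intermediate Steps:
T(c) = -9 + c + c*(6 - c) (T(c) = -9 + (c*(6 - c) + c) = -9 + (c + c*(6 - c)) = -9 + c + c*(6 - c))
D = -202 (D = 5 + (-9 - 1*(-5)² + 7*(-5))*(2 - 1*(-1)) = 5 + (-9 - 1*25 - 35)*(2 + 1) = 5 + (-9 - 25 - 35)*3 = 5 - 69*3 = 5 - 207 = -202)
D*68 - 137 = -202*68 - 137 = -13736 - 137 = -13873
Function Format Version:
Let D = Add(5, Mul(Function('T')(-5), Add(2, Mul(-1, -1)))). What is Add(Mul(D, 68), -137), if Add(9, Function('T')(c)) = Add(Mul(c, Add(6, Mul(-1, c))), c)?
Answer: -13873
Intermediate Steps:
Function('T')(c) = Add(-9, c, Mul(c, Add(6, Mul(-1, c)))) (Function('T')(c) = Add(-9, Add(Mul(c, Add(6, Mul(-1, c))), c)) = Add(-9, Add(c, Mul(c, Add(6, Mul(-1, c))))) = Add(-9, c, Mul(c, Add(6, Mul(-1, c)))))
D = -202 (D = Add(5, Mul(Add(-9, Mul(-1, Pow(-5, 2)), Mul(7, -5)), Add(2, Mul(-1, -1)))) = Add(5, Mul(Add(-9, Mul(-1, 25), -35), Add(2, 1))) = Add(5, Mul(Add(-9, -25, -35), 3)) = Add(5, Mul(-69, 3)) = Add(5, -207) = -202)
Add(Mul(D, 68), -137) = Add(Mul(-202, 68), -137) = Add(-13736, -137) = -13873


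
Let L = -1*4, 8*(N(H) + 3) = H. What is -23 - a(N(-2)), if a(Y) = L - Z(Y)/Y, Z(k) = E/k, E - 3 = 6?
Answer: -3067/169 ≈ -18.148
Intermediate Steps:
E = 9 (E = 3 + 6 = 9)
N(H) = -3 + H/8
Z(k) = 9/k
L = -4
a(Y) = -4 - 9/Y**2 (a(Y) = -4 - 9/Y/Y = -4 - 9/Y**2)
-23 - a(N(-2)) = -23 - (-4 - 9/(-3 + (1/8)*(-2))**2) = -23 - (-4 - 9/(-3 - 1/4)**2) = -23 - (-4 - 9/(-13/4)**2) = -23 - (-4 - 9*16/169) = -23 - (-4 - 144/169) = -23 - 1*(-820/169) = -23 + 820/169 = -3067/169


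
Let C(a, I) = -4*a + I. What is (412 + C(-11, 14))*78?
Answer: 36660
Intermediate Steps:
C(a, I) = I - 4*a
(412 + C(-11, 14))*78 = (412 + (14 - 4*(-11)))*78 = (412 + (14 + 44))*78 = (412 + 58)*78 = 470*78 = 36660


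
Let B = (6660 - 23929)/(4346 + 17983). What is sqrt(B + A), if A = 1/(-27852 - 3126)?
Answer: I*sqrt(507614258593158)/25618806 ≈ 0.87944*I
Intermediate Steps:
A = -1/30978 (A = 1/(-30978) = -1/30978 ≈ -3.2281e-5)
B = -17269/22329 ≈ -0.77339
sqrt(B + A) = sqrt(-17269/22329 - 1/30978) = sqrt(-59442379/76856418) = I*sqrt(507614258593158)/25618806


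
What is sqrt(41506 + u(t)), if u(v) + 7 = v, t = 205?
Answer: 2*sqrt(10426) ≈ 204.22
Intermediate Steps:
u(v) = -7 + v
sqrt(41506 + u(t)) = sqrt(41506 + (-7 + 205)) = sqrt(41506 + 198) = sqrt(41704) = 2*sqrt(10426)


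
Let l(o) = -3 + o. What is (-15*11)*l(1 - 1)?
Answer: 495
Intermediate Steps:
(-15*11)*l(1 - 1) = (-15*11)*(-3 + (1 - 1)) = -165*(-3 + 0) = -165*(-3) = 495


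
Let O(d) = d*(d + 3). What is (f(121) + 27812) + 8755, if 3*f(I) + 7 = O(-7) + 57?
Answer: 36593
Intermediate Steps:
O(d) = d*(3 + d)
f(I) = 26 (f(I) = -7/3 + (-7*(3 - 7) + 57)/3 = -7/3 + (-7*(-4) + 57)/3 = -7/3 + (28 + 57)/3 = -7/3 + (⅓)*85 = -7/3 + 85/3 = 26)
(f(121) + 27812) + 8755 = (26 + 27812) + 8755 = 27838 + 8755 = 36593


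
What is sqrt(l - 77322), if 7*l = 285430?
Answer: 4*I*sqrt(111923)/7 ≈ 191.17*I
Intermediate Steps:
l = 285430/7 (l = (1/7)*285430 = 285430/7 ≈ 40776.)
sqrt(l - 77322) = sqrt(285430/7 - 77322) = sqrt(-255824/7) = 4*I*sqrt(111923)/7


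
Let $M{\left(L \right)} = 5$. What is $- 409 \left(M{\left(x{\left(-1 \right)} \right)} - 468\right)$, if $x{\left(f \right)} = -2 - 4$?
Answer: $189367$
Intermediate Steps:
$x{\left(f \right)} = -6$ ($x{\left(f \right)} = -2 - 4 = -6$)
$- 409 \left(M{\left(x{\left(-1 \right)} \right)} - 468\right) = - 409 \left(5 - 468\right) = \left(-409\right) \left(-463\right) = 189367$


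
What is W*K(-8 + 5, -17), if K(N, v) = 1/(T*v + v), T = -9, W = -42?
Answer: -21/68 ≈ -0.30882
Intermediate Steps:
K(N, v) = -1/(8*v) (K(N, v) = 1/(-9*v + v) = 1/(-8*v) = -1/(8*v))
W*K(-8 + 5, -17) = -(-21)/(4*(-17)) = -(-21)*(-1)/(4*17) = -42*1/136 = -21/68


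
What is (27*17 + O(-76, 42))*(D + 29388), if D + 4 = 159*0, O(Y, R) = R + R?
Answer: 15955512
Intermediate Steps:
O(Y, R) = 2*R
D = -4 (D = -4 + 159*0 = -4 + 0 = -4)
(27*17 + O(-76, 42))*(D + 29388) = (27*17 + 2*42)*(-4 + 29388) = (459 + 84)*29384 = 543*29384 = 15955512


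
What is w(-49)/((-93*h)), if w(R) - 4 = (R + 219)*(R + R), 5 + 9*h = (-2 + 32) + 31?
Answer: 6246/217 ≈ 28.783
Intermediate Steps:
h = 56/9 (h = -5/9 + ((-2 + 32) + 31)/9 = -5/9 + (30 + 31)/9 = -5/9 + (1/9)*61 = -5/9 + 61/9 = 56/9 ≈ 6.2222)
w(R) = 4 + 2*R*(219 + R) (w(R) = 4 + (R + 219)*(R + R) = 4 + (219 + R)*(2*R) = 4 + 2*R*(219 + R))
w(-49)/((-93*h)) = (4 + 2*(-49)**2 + 438*(-49))/((-93*56/9)) = (4 + 2*2401 - 21462)/(-1736/3) = (4 + 4802 - 21462)*(-3/1736) = -16656*(-3/1736) = 6246/217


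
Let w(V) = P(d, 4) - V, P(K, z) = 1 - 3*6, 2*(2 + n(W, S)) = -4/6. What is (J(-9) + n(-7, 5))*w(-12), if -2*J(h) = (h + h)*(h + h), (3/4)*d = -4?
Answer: 2465/3 ≈ 821.67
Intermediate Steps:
d = -16/3 (d = (4/3)*(-4) = -16/3 ≈ -5.3333)
n(W, S) = -7/3 (n(W, S) = -2 + (-4/6)/2 = -2 + (-4*⅙)/2 = -2 + (½)*(-⅔) = -2 - ⅓ = -7/3)
P(K, z) = -17 (P(K, z) = 1 - 18 = -17)
w(V) = -17 - V
J(h) = -2*h² (J(h) = -(h + h)*(h + h)/2 = -2*h*2*h/2 = -2*h²)
(J(-9) + n(-7, 5))*w(-12) = (-2*(-9)² - 7/3)*(-17 - 1*(-12)) = (-2*81 - 7/3)*(-17 + 12) = (-162 - 7/3)*(-5) = -493/3*(-5) = 2465/3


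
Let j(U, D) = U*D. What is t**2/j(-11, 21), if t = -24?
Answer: -192/77 ≈ -2.4935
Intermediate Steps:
j(U, D) = D*U
t**2/j(-11, 21) = (-24)**2/((21*(-11))) = 576/(-231) = 576*(-1/231) = -192/77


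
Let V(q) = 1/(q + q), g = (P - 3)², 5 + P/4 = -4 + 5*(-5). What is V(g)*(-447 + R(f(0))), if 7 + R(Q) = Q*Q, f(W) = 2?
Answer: -225/19321 ≈ -0.011645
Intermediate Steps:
P = -136 (P = -20 + 4*(-4 + 5*(-5)) = -20 + 4*(-4 - 25) = -20 + 4*(-29) = -20 - 116 = -136)
R(Q) = -7 + Q² (R(Q) = -7 + Q*Q = -7 + Q²)
g = 19321 (g = (-136 - 3)² = (-139)² = 19321)
V(q) = 1/(2*q)
V(g)*(-447 + R(f(0))) = ((½)/19321)*(-447 + (-7 + 2²)) = ((½)*(1/19321))*(-447 + (-7 + 4)) = (-447 - 3)/38642 = (1/38642)*(-450) = -225/19321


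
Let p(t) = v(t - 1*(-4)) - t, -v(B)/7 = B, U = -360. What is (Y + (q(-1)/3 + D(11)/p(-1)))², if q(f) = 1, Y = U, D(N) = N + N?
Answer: 117137329/900 ≈ 1.3015e+5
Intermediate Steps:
D(N) = 2*N
Y = -360
v(B) = -7*B
p(t) = -28 - 8*t (p(t) = -7*(t - 1*(-4)) - t = -7*(t + 4) - t = -7*(4 + t) - t = (-28 - 7*t) - t = -28 - 8*t)
(Y + (q(-1)/3 + D(11)/p(-1)))² = (-360 + (1/3 + (2*11)/(-28 - 8*(-1))))² = (-360 + (1*(⅓) + 22/(-28 + 8)))² = (-360 + (⅓ + 22/(-20)))² = (-360 + (⅓ + 22*(-1/20)))² = (-360 + (⅓ - 11/10))² = (-360 - 23/30)² = (-10823/30)² = 117137329/900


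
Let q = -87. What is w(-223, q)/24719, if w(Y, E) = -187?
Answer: -187/24719 ≈ -0.0075650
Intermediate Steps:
w(-223, q)/24719 = -187/24719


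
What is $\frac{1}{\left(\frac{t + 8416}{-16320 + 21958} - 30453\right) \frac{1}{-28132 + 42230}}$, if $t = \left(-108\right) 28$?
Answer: $- \frac{5677466}{12263473} \approx -0.46296$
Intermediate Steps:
$t = -3024$
$\frac{1}{\left(\frac{t + 8416}{-16320 + 21958} - 30453\right) \frac{1}{-28132 + 42230}} = \frac{1}{\left(\frac{-3024 + 8416}{-16320 + 21958} - 30453\right) \frac{1}{-28132 + 42230}} = \frac{1}{\left(\frac{5392}{5638} - 30453\right) \frac{1}{14098}} = \frac{1}{\left(5392 \cdot \frac{1}{5638} - 30453\right) \frac{1}{14098}} = \frac{1}{\left(\frac{2696}{2819} - 30453\right) \frac{1}{14098}} = \frac{1}{\left(- \frac{85844311}{2819}\right) \frac{1}{14098}} = \frac{1}{- \frac{12263473}{5677466}} = - \frac{5677466}{12263473}$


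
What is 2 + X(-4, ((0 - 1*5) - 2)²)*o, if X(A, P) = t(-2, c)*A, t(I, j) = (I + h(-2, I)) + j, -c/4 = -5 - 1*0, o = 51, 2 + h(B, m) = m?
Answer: -2854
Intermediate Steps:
h(B, m) = -2 + m
c = 20 (c = -4*(-5 - 1*0) = -4*(-5 + 0) = -4*(-5) = 20)
t(I, j) = -2 + j + 2*I (t(I, j) = (I + (-2 + I)) + j = (-2 + 2*I) + j = -2 + j + 2*I)
X(A, P) = 14*A (X(A, P) = (-2 + 20 + 2*(-2))*A = (-2 + 20 - 4)*A = 14*A)
2 + X(-4, ((0 - 1*5) - 2)²)*o = 2 + (14*(-4))*51 = 2 - 56*51 = 2 - 2856 = -2854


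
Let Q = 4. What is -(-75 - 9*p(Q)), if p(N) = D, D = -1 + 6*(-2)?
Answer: -42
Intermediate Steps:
D = -13 (D = -1 - 12 = -13)
p(N) = -13
-(-75 - 9*p(Q)) = -(-75 - 9*(-13)) = -(-75 + 117) = -1*42 = -42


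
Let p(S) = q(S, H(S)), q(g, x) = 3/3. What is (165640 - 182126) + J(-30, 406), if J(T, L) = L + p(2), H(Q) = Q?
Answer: -16079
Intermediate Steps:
q(g, x) = 1 (q(g, x) = 3*(⅓) = 1)
p(S) = 1
J(T, L) = 1 + L (J(T, L) = L + 1 = 1 + L)
(165640 - 182126) + J(-30, 406) = (165640 - 182126) + (1 + 406) = -16486 + 407 = -16079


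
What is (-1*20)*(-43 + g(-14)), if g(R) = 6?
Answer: 740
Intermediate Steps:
(-1*20)*(-43 + g(-14)) = (-1*20)*(-43 + 6) = -20*(-37) = 740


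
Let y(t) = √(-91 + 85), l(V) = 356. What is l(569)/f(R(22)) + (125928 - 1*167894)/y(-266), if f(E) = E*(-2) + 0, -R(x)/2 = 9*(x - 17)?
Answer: 89/45 + 20983*I*√6/3 ≈ 1.9778 + 17133.0*I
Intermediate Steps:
y(t) = I*√6 (y(t) = √(-6) = I*√6)
R(x) = 306 - 18*x (R(x) = -18*(x - 17) = -18*(-17 + x) = -2*(-153 + 9*x) = 306 - 18*x)
f(E) = -2*E (f(E) = -2*E + 0 = -2*E)
l(569)/f(R(22)) + (125928 - 1*167894)/y(-266) = 356/((-2*(306 - 18*22))) + (125928 - 1*167894)/((I*√6)) = 356/((-2*(306 - 396))) + (125928 - 167894)*(-I*√6/6) = 356/((-2*(-90))) - (-20983)*I*√6/3 = 356/180 + 20983*I*√6/3 = 356*(1/180) + 20983*I*√6/3 = 89/45 + 20983*I*√6/3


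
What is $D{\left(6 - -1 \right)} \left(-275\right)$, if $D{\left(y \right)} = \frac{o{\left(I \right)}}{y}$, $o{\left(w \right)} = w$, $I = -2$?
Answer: $\frac{550}{7} \approx 78.571$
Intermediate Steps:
$D{\left(y \right)} = - \frac{2}{y}$
$D{\left(6 - -1 \right)} \left(-275\right) = - \frac{2}{6 - -1} \left(-275\right) = - \frac{2}{6 + 1} \left(-275\right) = - \frac{2}{7} \left(-275\right) = \left(-2\right) \frac{1}{7} \left(-275\right) = \left(- \frac{2}{7}\right) \left(-275\right) = \frac{550}{7}$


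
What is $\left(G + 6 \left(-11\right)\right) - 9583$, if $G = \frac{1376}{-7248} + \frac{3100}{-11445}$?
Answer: $- \frac{3335229949}{345639} \approx -9649.5$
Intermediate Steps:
$G = - \frac{159238}{345639}$ ($G = 1376 \left(- \frac{1}{7248}\right) + 3100 \left(- \frac{1}{11445}\right) = - \frac{86}{453} - \frac{620}{2289} = - \frac{159238}{345639} \approx -0.46071$)
$\left(G + 6 \left(-11\right)\right) - 9583 = \left(- \frac{159238}{345639} + 6 \left(-11\right)\right) - 9583 = \left(- \frac{159238}{345639} - 66\right) - 9583 = - \frac{22971412}{345639} - 9583 = - \frac{3335229949}{345639}$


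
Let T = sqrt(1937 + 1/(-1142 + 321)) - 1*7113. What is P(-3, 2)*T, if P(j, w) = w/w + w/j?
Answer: -2371 + 2*sqrt(326404149)/2463 ≈ -2356.3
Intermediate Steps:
T = -7113 + 2*sqrt(326404149)/821 (T = sqrt(1937 + 1/(-821)) - 7113 = sqrt(1937 - 1/821) - 7113 = sqrt(1590276/821) - 7113 = 2*sqrt(326404149)/821 - 7113 = -7113 + 2*sqrt(326404149)/821 ≈ -7069.0)
P(j, w) = 1 + w/j
P(-3, 2)*T = ((-3 + 2)/(-3))*(-7113 + 2*sqrt(326404149)/821) = (-1/3*(-1))*(-7113 + 2*sqrt(326404149)/821) = (-7113 + 2*sqrt(326404149)/821)/3 = -2371 + 2*sqrt(326404149)/2463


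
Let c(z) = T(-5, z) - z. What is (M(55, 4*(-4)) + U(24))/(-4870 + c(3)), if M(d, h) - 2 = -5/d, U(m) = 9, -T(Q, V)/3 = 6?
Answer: -120/53801 ≈ -0.0022304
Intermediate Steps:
T(Q, V) = -18 (T(Q, V) = -3*6 = -18)
c(z) = -18 - z
M(d, h) = 2 - 5/d
(M(55, 4*(-4)) + U(24))/(-4870 + c(3)) = ((2 - 5/55) + 9)/(-4870 + (-18 - 1*3)) = ((2 - 5*1/55) + 9)/(-4870 + (-18 - 3)) = ((2 - 1/11) + 9)/(-4870 - 21) = (21/11 + 9)/(-4891) = (120/11)*(-1/4891) = -120/53801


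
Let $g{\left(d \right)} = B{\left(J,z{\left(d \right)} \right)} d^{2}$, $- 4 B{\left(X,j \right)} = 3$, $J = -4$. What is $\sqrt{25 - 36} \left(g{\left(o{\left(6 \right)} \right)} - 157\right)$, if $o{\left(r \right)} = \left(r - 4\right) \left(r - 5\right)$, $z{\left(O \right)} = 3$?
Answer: $- 160 i \sqrt{11} \approx - 530.66 i$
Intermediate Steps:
$B{\left(X,j \right)} = - \frac{3}{4}$ ($B{\left(X,j \right)} = \left(- \frac{1}{4}\right) 3 = - \frac{3}{4}$)
$o{\left(r \right)} = \left(-5 + r\right) \left(-4 + r\right)$ ($o{\left(r \right)} = \left(-4 + r\right) \left(-5 + r\right) = \left(-5 + r\right) \left(-4 + r\right)$)
$g{\left(d \right)} = - \frac{3 d^{2}}{4}$
$\sqrt{25 - 36} \left(g{\left(o{\left(6 \right)} \right)} - 157\right) = \sqrt{25 - 36} \left(- \frac{3 \left(20 + 6^{2} - 54\right)^{2}}{4} - 157\right) = \sqrt{-11} \left(- \frac{3 \left(20 + 36 - 54\right)^{2}}{4} - 157\right) = i \sqrt{11} \left(- \frac{3 \cdot 2^{2}}{4} - 157\right) = i \sqrt{11} \left(\left(- \frac{3}{4}\right) 4 - 157\right) = i \sqrt{11} \left(-3 - 157\right) = i \sqrt{11} \left(-160\right) = - 160 i \sqrt{11}$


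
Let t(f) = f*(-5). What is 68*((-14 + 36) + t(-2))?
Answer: 2176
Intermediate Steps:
t(f) = -5*f
68*((-14 + 36) + t(-2)) = 68*((-14 + 36) - 5*(-2)) = 68*(22 + 10) = 68*32 = 2176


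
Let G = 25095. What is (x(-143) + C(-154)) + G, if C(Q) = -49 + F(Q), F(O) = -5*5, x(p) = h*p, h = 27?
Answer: 21160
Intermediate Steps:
x(p) = 27*p
F(O) = -25
C(Q) = -74 (C(Q) = -49 - 25 = -74)
(x(-143) + C(-154)) + G = (27*(-143) - 74) + 25095 = (-3861 - 74) + 25095 = -3935 + 25095 = 21160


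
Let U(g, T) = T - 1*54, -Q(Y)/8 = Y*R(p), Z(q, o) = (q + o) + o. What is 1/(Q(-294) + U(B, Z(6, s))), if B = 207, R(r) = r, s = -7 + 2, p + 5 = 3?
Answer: -1/4762 ≈ -0.00021000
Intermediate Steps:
p = -2 (p = -5 + 3 = -2)
s = -5
Z(q, o) = q + 2*o (Z(q, o) = (o + q) + o = q + 2*o)
Q(Y) = 16*Y (Q(Y) = -8*Y*(-2) = -(-16)*Y = 16*Y)
U(g, T) = -54 + T (U(g, T) = T - 54 = -54 + T)
1/(Q(-294) + U(B, Z(6, s))) = 1/(16*(-294) + (-54 + (6 + 2*(-5)))) = 1/(-4704 + (-54 + (6 - 10))) = 1/(-4704 + (-54 - 4)) = 1/(-4704 - 58) = 1/(-4762) = -1/4762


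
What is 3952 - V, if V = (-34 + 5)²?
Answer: 3111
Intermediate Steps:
V = 841 (V = (-29)² = 841)
3952 - V = 3952 - 1*841 = 3952 - 841 = 3111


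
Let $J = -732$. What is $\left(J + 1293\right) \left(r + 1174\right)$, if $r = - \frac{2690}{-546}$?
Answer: $\frac{60185389}{91} \approx 6.6138 \cdot 10^{5}$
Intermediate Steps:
$r = \frac{1345}{273}$ ($r = \left(-2690\right) \left(- \frac{1}{546}\right) = \frac{1345}{273} \approx 4.9267$)
$\left(J + 1293\right) \left(r + 1174\right) = \left(-732 + 1293\right) \left(\frac{1345}{273} + 1174\right) = 561 \cdot \frac{321847}{273} = \frac{60185389}{91}$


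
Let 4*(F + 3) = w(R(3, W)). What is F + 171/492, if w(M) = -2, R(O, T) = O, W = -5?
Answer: -517/164 ≈ -3.1524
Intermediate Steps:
F = -7/2 (F = -3 + (¼)*(-2) = -3 - ½ = -7/2 ≈ -3.5000)
F + 171/492 = -7/2 + 171/492 = -7/2 + 171*(1/492) = -7/2 + 57/164 = -517/164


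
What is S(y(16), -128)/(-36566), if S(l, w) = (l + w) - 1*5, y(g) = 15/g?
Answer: 2113/585056 ≈ 0.0036116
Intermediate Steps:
S(l, w) = -5 + l + w (S(l, w) = (l + w) - 5 = -5 + l + w)
S(y(16), -128)/(-36566) = (-5 + 15/16 - 128)/(-36566) = (-5 + 15*(1/16) - 128)*(-1/36566) = (-5 + 15/16 - 128)*(-1/36566) = -2113/16*(-1/36566) = 2113/585056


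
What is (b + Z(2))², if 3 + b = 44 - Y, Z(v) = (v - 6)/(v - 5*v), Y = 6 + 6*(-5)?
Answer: 17161/4 ≈ 4290.3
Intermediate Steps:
Y = -24 (Y = 6 - 30 = -24)
Z(v) = -(-6 + v)/(4*v) (Z(v) = (-6 + v)/((-4*v)) = (-6 + v)*(-1/(4*v)) = -(-6 + v)/(4*v))
b = 65 (b = -3 + (44 - 1*(-24)) = -3 + (44 + 24) = -3 + 68 = 65)
(b + Z(2))² = (65 + (¼)*(6 - 1*2)/2)² = (65 + (¼)*(½)*(6 - 2))² = (65 + (¼)*(½)*4)² = (65 + ½)² = (131/2)² = 17161/4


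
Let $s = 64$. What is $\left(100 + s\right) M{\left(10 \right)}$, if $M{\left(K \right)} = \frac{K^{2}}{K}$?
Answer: $1640$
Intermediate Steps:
$M{\left(K \right)} = K$
$\left(100 + s\right) M{\left(10 \right)} = \left(100 + 64\right) 10 = 164 \cdot 10 = 1640$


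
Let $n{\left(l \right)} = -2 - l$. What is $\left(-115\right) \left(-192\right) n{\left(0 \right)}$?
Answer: $-44160$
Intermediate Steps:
$\left(-115\right) \left(-192\right) n{\left(0 \right)} = \left(-115\right) \left(-192\right) \left(-2 - 0\right) = 22080 \left(-2 + 0\right) = 22080 \left(-2\right) = -44160$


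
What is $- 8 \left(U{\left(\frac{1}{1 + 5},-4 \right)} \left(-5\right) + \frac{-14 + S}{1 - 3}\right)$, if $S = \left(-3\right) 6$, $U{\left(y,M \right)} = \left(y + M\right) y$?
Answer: $- \frac{1382}{9} \approx -153.56$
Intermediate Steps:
$U{\left(y,M \right)} = y \left(M + y\right)$ ($U{\left(y,M \right)} = \left(M + y\right) y = y \left(M + y\right)$)
$S = -18$
$- 8 \left(U{\left(\frac{1}{1 + 5},-4 \right)} \left(-5\right) + \frac{-14 + S}{1 - 3}\right) = - 8 \left(\frac{-4 + \frac{1}{1 + 5}}{1 + 5} \left(-5\right) + \frac{-14 - 18}{1 - 3}\right) = - 8 \left(\frac{-4 + \frac{1}{6}}{6} \left(-5\right) - \frac{32}{-2}\right) = - 8 \left(\frac{-4 + \frac{1}{6}}{6} \left(-5\right) - -16\right) = - 8 \left(\frac{1}{6} \left(- \frac{23}{6}\right) \left(-5\right) + 16\right) = - 8 \left(\left(- \frac{23}{36}\right) \left(-5\right) + 16\right) = - 8 \left(\frac{115}{36} + 16\right) = \left(-8\right) \frac{691}{36} = - \frac{1382}{9}$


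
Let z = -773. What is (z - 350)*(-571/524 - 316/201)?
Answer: 314838665/105324 ≈ 2989.2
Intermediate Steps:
(z - 350)*(-571/524 - 316/201) = (-773 - 350)*(-571/524 - 316/201) = -1123*(-571*1/524 - 316*1/201) = -1123*(-571/524 - 316/201) = -1123*(-280355/105324) = 314838665/105324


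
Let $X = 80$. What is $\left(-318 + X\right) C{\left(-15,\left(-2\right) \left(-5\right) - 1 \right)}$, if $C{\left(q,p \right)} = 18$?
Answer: $-4284$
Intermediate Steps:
$\left(-318 + X\right) C{\left(-15,\left(-2\right) \left(-5\right) - 1 \right)} = \left(-318 + 80\right) 18 = \left(-238\right) 18 = -4284$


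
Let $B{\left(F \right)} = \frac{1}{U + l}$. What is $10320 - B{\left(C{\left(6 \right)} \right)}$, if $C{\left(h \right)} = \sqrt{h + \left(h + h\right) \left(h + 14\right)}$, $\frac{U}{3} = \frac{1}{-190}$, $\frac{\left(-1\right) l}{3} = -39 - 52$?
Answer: $\frac{535267250}{51867} \approx 10320.0$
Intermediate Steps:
$l = 273$ ($l = - 3 \left(-39 - 52\right) = \left(-3\right) \left(-91\right) = 273$)
$U = - \frac{3}{190}$ ($U = \frac{3}{-190} = 3 \left(- \frac{1}{190}\right) = - \frac{3}{190} \approx -0.015789$)
$C{\left(h \right)} = \sqrt{h + 2 h \left(14 + h\right)}$
$B{\left(F \right)} = \frac{190}{51867}$ ($B{\left(F \right)} = \frac{1}{- \frac{3}{190} + 273} = \frac{1}{\frac{51867}{190}} = \frac{190}{51867}$)
$10320 - B{\left(C{\left(6 \right)} \right)} = 10320 - \frac{190}{51867} = \frac{535267250}{51867}$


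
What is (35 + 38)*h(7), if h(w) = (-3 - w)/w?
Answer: -730/7 ≈ -104.29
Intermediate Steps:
h(w) = (-3 - w)/w
(35 + 38)*h(7) = (35 + 38)*((-3 - 1*7)/7) = 73*((-3 - 7)/7) = 73*((1/7)*(-10)) = 73*(-10/7) = -730/7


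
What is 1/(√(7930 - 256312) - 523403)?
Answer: -523403/273950948791 - 3*I*√27598/273950948791 ≈ -1.9106e-6 - 1.8192e-9*I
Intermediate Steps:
1/(√(7930 - 256312) - 523403) = 1/(√(-248382) - 523403) = 1/(3*I*√27598 - 523403) = 1/(-523403 + 3*I*√27598)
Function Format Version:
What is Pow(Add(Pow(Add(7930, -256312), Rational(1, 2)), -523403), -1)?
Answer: Add(Rational(-523403, 273950948791), Mul(Rational(-3, 273950948791), I, Pow(27598, Rational(1, 2)))) ≈ Add(-1.9106e-6, Mul(-1.8192e-9, I))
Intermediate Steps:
Pow(Add(Pow(Add(7930, -256312), Rational(1, 2)), -523403), -1) = Pow(Add(Pow(-248382, Rational(1, 2)), -523403), -1) = Pow(Add(Mul(3, I, Pow(27598, Rational(1, 2))), -523403), -1) = Pow(Add(-523403, Mul(3, I, Pow(27598, Rational(1, 2)))), -1)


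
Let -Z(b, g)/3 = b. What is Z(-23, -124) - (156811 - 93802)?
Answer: -62940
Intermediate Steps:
Z(b, g) = -3*b
Z(-23, -124) - (156811 - 93802) = -3*(-23) - (156811 - 93802) = 69 - 1*63009 = 69 - 63009 = -62940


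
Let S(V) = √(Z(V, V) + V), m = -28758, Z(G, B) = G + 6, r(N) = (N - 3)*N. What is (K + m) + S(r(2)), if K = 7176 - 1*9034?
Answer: -30616 + √2 ≈ -30615.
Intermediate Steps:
r(N) = N*(-3 + N) (r(N) = (-3 + N)*N = N*(-3 + N))
Z(G, B) = 6 + G
S(V) = √(6 + 2*V) (S(V) = √((6 + V) + V) = √(6 + 2*V))
K = -1858 (K = 7176 - 9034 = -1858)
(K + m) + S(r(2)) = (-1858 - 28758) + √(6 + 2*(2*(-3 + 2))) = -30616 + √(6 + 2*(2*(-1))) = -30616 + √(6 + 2*(-2)) = -30616 + √(6 - 4) = -30616 + √2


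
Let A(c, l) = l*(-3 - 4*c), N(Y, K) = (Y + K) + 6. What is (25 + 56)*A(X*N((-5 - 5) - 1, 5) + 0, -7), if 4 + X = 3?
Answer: 1701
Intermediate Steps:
N(Y, K) = 6 + K + Y (N(Y, K) = (K + Y) + 6 = 6 + K + Y)
X = -1 (X = -4 + 3 = -1)
(25 + 56)*A(X*N((-5 - 5) - 1, 5) + 0, -7) = (25 + 56)*(-1*(-7)*(3 + 4*(-(6 + 5 + ((-5 - 5) - 1)) + 0))) = 81*(-1*(-7)*(3 + 4*(-(6 + 5 + (-10 - 1)) + 0))) = 81*(-1*(-7)*(3 + 4*(-(6 + 5 - 11) + 0))) = 81*(-1*(-7)*(3 + 4*(-1*0 + 0))) = 81*(-1*(-7)*(3 + 4*(0 + 0))) = 81*(-1*(-7)*(3 + 4*0)) = 81*(-1*(-7)*(3 + 0)) = 81*(-1*(-7)*3) = 81*21 = 1701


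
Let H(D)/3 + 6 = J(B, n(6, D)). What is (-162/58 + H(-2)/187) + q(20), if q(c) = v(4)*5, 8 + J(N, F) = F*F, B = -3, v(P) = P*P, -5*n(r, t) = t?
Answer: 10437223/135575 ≈ 76.985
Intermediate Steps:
n(r, t) = -t/5
v(P) = P**2
J(N, F) = -8 + F**2 (J(N, F) = -8 + F*F = -8 + F**2)
H(D) = -42 + 3*D**2/25 (H(D) = -18 + 3*(-8 + (-D/5)**2) = -18 + 3*(-8 + D**2/25) = -18 + (-24 + 3*D**2/25) = -42 + 3*D**2/25)
q(c) = 80 (q(c) = 4**2*5 = 16*5 = 80)
(-162/58 + H(-2)/187) + q(20) = (-162/58 + (-42 + (3/25)*(-2)**2)/187) + 80 = (-162*1/58 + (-42 + (3/25)*4)*(1/187)) + 80 = (-81/29 + (-42 + 12/25)*(1/187)) + 80 = (-81/29 - 1038/25*1/187) + 80 = (-81/29 - 1038/4675) + 80 = -408777/135575 + 80 = 10437223/135575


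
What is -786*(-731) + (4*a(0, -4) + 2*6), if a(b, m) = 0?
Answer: 574578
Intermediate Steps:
-786*(-731) + (4*a(0, -4) + 2*6) = -786*(-731) + (4*0 + 2*6) = 574566 + (0 + 12) = 574566 + 12 = 574578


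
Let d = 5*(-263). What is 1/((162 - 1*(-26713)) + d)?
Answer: 1/25560 ≈ 3.9124e-5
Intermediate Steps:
d = -1315
1/((162 - 1*(-26713)) + d) = 1/((162 - 1*(-26713)) - 1315) = 1/((162 + 26713) - 1315) = 1/(26875 - 1315) = 1/25560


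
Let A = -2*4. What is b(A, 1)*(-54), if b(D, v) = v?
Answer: -54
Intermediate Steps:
A = -8
b(A, 1)*(-54) = 1*(-54) = -54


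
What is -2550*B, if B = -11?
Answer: 28050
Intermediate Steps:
-2550*B = -2550*(-11) = -17*(-1650) = 28050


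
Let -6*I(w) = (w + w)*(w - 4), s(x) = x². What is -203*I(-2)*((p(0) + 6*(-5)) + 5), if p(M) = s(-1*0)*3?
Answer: -20300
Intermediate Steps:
p(M) = 0 (p(M) = (-1*0)²*3 = 0²*3 = 0*3 = 0)
I(w) = -w*(-4 + w)/3 (I(w) = -(w + w)*(w - 4)/6 = -2*w*(-4 + w)/6 = -w*(-4 + w)/3)
-203*I(-2)*((p(0) + 6*(-5)) + 5) = -203*(⅓)*(-2)*(4 - 1*(-2))*((0 + 6*(-5)) + 5) = -203*(⅓)*(-2)*(4 + 2)*((0 - 30) + 5) = -203*(⅓)*(-2)*6*(-30 + 5) = -(-812)*(-25) = -203*100 = -20300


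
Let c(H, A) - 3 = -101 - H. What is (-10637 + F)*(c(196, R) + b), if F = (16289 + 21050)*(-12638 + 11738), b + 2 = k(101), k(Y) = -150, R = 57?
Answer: 14992618702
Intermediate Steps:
b = -152 (b = -2 - 150 = -152)
c(H, A) = -98 - H (c(H, A) = 3 + (-101 - H) = -98 - H)
F = -33605100 (F = 37339*(-900) = -33605100)
(-10637 + F)*(c(196, R) + b) = (-10637 - 33605100)*((-98 - 1*196) - 152) = -33615737*((-98 - 196) - 152) = -33615737*(-294 - 152) = -33615737*(-446) = 14992618702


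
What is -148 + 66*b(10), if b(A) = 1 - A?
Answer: -742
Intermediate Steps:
-148 + 66*b(10) = -148 + 66*(1 - 1*10) = -148 + 66*(1 - 10) = -148 + 66*(-9) = -148 - 594 = -742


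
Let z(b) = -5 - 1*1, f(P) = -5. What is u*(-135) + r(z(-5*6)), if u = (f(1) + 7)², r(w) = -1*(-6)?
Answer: -534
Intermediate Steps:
z(b) = -6 (z(b) = -5 - 1 = -6)
r(w) = 6
u = 4 (u = (-5 + 7)² = 2² = 4)
u*(-135) + r(z(-5*6)) = 4*(-135) + 6 = -540 + 6 = -534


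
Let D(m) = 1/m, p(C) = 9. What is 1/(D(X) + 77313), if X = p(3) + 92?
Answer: 101/7808614 ≈ 1.2934e-5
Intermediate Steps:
X = 101 (X = 9 + 92 = 101)
1/(D(X) + 77313) = 1/(1/101 + 77313) = 1/(7808614/101) = 101/7808614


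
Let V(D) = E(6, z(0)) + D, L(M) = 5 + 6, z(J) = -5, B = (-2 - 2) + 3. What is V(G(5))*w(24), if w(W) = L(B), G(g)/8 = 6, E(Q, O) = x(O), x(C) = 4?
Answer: 572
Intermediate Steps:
B = -1 (B = -4 + 3 = -1)
E(Q, O) = 4
G(g) = 48 (G(g) = 8*6 = 48)
L(M) = 11
w(W) = 11
V(D) = 4 + D
V(G(5))*w(24) = (4 + 48)*11 = 52*11 = 572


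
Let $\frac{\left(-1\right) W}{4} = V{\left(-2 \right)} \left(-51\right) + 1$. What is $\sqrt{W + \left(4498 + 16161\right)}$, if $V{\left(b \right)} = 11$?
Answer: $\sqrt{22899} \approx 151.32$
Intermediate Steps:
$W = 2240$ ($W = - 4 \left(11 \left(-51\right) + 1\right) = - 4 \left(-561 + 1\right) = \left(-4\right) \left(-560\right) = 2240$)
$\sqrt{W + \left(4498 + 16161\right)} = \sqrt{2240 + \left(4498 + 16161\right)} = \sqrt{2240 + 20659} = \sqrt{22899}$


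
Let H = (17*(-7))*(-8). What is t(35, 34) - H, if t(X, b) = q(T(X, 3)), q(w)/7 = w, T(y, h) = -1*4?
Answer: -980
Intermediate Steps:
T(y, h) = -4
q(w) = 7*w
t(X, b) = -28 (t(X, b) = 7*(-4) = -28)
H = 952 (H = -119*(-8) = 952)
t(35, 34) - H = -28 - 1*952 = -28 - 952 = -980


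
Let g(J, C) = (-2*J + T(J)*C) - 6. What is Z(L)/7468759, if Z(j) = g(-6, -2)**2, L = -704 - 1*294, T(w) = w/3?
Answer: 100/7468759 ≈ 1.3389e-5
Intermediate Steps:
T(w) = w/3 (T(w) = w*(1/3) = w/3)
L = -998 (L = -704 - 294 = -998)
g(J, C) = -6 - 2*J + C*J/3 (g(J, C) = (-2*J + (J/3)*C) - 6 = (-2*J + C*J/3) - 6 = -6 - 2*J + C*J/3)
Z(j) = 100 (Z(j) = (-6 - 2*(-6) + (1/3)*(-2)*(-6))**2 = (-6 + 12 + 4)**2 = 10**2 = 100)
Z(L)/7468759 = 100/7468759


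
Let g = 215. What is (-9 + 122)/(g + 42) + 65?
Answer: 16818/257 ≈ 65.440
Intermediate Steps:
(-9 + 122)/(g + 42) + 65 = (-9 + 122)/(215 + 42) + 65 = 113/257 + 65 = 16818/257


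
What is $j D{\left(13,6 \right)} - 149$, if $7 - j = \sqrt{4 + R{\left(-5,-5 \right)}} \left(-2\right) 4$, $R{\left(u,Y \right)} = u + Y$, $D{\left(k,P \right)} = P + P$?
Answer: $-65 + 96 i \sqrt{6} \approx -65.0 + 235.15 i$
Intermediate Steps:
$D{\left(k,P \right)} = 2 P$
$R{\left(u,Y \right)} = Y + u$
$j = 7 + 8 i \sqrt{6}$ ($j = 7 - \sqrt{4 - 10} \left(-2\right) 4 = 7 - \sqrt{-6} \left(-2\right) 4 = 7 - i \sqrt{6} \left(-2\right) 4 = 7 - - 2 i \sqrt{6} \cdot 4 = 7 - - 8 i \sqrt{6} = 7 + 8 i \sqrt{6} \approx 7.0 + 19.596 i$)
$j D{\left(13,6 \right)} - 149 = \left(7 + 8 i \sqrt{6}\right) 2 \cdot 6 - 149 = \left(7 + 8 i \sqrt{6}\right) 12 - 149 = \left(84 + 96 i \sqrt{6}\right) - 149 = -65 + 96 i \sqrt{6}$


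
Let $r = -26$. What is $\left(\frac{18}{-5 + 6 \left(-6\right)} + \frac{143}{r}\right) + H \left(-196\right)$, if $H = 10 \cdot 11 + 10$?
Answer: $- \frac{1929127}{82} \approx -23526.0$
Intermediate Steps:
$H = 120$ ($H = 110 + 10 = 120$)
$\left(\frac{18}{-5 + 6 \left(-6\right)} + \frac{143}{r}\right) + H \left(-196\right) = \left(\frac{18}{-5 + 6 \left(-6\right)} + \frac{143}{-26}\right) + 120 \left(-196\right) = \left(\frac{18}{-5 - 36} + 143 \left(- \frac{1}{26}\right)\right) - 23520 = \left(\frac{18}{-41} - \frac{11}{2}\right) - 23520 = \left(18 \left(- \frac{1}{41}\right) - \frac{11}{2}\right) - 23520 = \left(- \frac{18}{41} - \frac{11}{2}\right) - 23520 = - \frac{487}{82} - 23520 = - \frac{1929127}{82}$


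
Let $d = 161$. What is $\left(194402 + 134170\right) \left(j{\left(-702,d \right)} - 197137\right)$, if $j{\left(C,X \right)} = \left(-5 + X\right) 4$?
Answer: $-64568669436$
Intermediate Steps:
$j{\left(C,X \right)} = -20 + 4 X$
$\left(194402 + 134170\right) \left(j{\left(-702,d \right)} - 197137\right) = \left(194402 + 134170\right) \left(\left(-20 + 4 \cdot 161\right) - 197137\right) = 328572 \left(\left(-20 + 644\right) - 197137\right) = 328572 \left(624 - 197137\right) = 328572 \left(-196513\right) = -64568669436$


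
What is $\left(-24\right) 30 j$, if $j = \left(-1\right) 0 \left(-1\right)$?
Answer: $0$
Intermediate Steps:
$j = 0$ ($j = 0 \left(-1\right) = 0$)
$\left(-24\right) 30 j = \left(-24\right) 30 \cdot 0 = \left(-720\right) 0 = 0$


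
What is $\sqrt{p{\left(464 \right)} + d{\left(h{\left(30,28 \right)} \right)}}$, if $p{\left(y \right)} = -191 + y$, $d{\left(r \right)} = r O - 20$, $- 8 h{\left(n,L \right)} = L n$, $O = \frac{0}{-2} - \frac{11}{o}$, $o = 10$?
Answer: $\frac{\sqrt{1474}}{2} \approx 19.196$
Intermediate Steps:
$O = - \frac{11}{10}$ ($O = \frac{0}{-2} - \frac{11}{10} = 0 \left(- \frac{1}{2}\right) - \frac{11}{10} = 0 - \frac{11}{10} = - \frac{11}{10} \approx -1.1$)
$h{\left(n,L \right)} = - \frac{L n}{8}$
$d{\left(r \right)} = -20 - \frac{11 r}{10}$ ($d{\left(r \right)} = r \left(- \frac{11}{10}\right) - 20 = - \frac{11 r}{10} - 20 = -20 - \frac{11 r}{10}$)
$\sqrt{p{\left(464 \right)} + d{\left(h{\left(30,28 \right)} \right)}} = \sqrt{\left(-191 + 464\right) - \left(20 + \frac{11 \left(\left(- \frac{1}{8}\right) 28 \cdot 30\right)}{10}\right)} = \sqrt{273 - - \frac{191}{2}} = \sqrt{273 + \left(-20 + \frac{231}{2}\right)} = \sqrt{273 + \frac{191}{2}} = \sqrt{\frac{737}{2}} = \frac{\sqrt{1474}}{2}$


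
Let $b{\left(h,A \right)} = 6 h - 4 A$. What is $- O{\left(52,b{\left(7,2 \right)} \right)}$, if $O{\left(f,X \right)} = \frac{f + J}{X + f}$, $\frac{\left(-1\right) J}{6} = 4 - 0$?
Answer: $- \frac{14}{43} \approx -0.32558$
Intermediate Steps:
$J = -24$ ($J = - 6 \left(4 - 0\right) = - 6 \left(4 + 0\right) = \left(-6\right) 4 = -24$)
$b{\left(h,A \right)} = - 4 A + 6 h$
$O{\left(f,X \right)} = \frac{-24 + f}{X + f}$ ($O{\left(f,X \right)} = \frac{f - 24}{X + f} = \frac{-24 + f}{X + f}$)
$- O{\left(52,b{\left(7,2 \right)} \right)} = - \frac{-24 + 52}{\left(\left(-4\right) 2 + 6 \cdot 7\right) + 52} = - \frac{28}{\left(-8 + 42\right) + 52} = - \frac{28}{34 + 52} = - \frac{28}{86} = \left(-1\right) \frac{14}{43} = - \frac{14}{43}$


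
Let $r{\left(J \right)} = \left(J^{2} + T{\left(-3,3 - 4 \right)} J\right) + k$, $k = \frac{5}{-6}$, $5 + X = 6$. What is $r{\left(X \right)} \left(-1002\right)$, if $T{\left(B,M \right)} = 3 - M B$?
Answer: $-167$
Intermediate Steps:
$X = 1$ ($X = -5 + 6 = 1$)
$T{\left(B,M \right)} = 3 - B M$
$k = - \frac{5}{6}$ ($k = 5 \left(- \frac{1}{6}\right) = - \frac{5}{6} \approx -0.83333$)
$r{\left(J \right)} = - \frac{5}{6} + J^{2}$ ($r{\left(J \right)} = \left(J^{2} + \left(3 - - 3 \left(3 - 4\right)\right) J\right) - \frac{5}{6} = \left(J^{2} + \left(3 - \left(-3\right) \left(-1\right)\right) J\right) - \frac{5}{6} = \left(J^{2} + \left(3 - 3\right) J\right) - \frac{5}{6} = \left(J^{2} + 0 J\right) - \frac{5}{6} = \left(J^{2} + 0\right) - \frac{5}{6} = J^{2} - \frac{5}{6} = - \frac{5}{6} + J^{2}$)
$r{\left(X \right)} \left(-1002\right) = \left(- \frac{5}{6} + 1^{2}\right) \left(-1002\right) = \left(- \frac{5}{6} + 1\right) \left(-1002\right) = \frac{1}{6} \left(-1002\right) = -167$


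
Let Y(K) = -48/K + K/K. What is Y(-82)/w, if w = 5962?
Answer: 65/244442 ≈ 0.00026591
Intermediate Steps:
Y(K) = 1 - 48/K (Y(K) = -48/K + 1 = 1 - 48/K)
Y(-82)/w = ((-48 - 82)/(-82))/5962 = -1/82*(-130)*(1/5962) = (65/41)*(1/5962) = 65/244442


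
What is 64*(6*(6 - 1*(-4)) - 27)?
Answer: 2112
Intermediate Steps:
64*(6*(6 - 1*(-4)) - 27) = 64*(6*(6 + 4) - 27) = 64*(6*10 - 27) = 64*(60 - 27) = 64*33 = 2112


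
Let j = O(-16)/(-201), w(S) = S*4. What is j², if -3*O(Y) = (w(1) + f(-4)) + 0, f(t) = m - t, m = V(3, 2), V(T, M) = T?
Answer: 121/363609 ≈ 0.00033278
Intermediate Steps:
m = 3
w(S) = 4*S
f(t) = 3 - t
O(Y) = -11/3 (O(Y) = -((4*1 + (3 - 1*(-4))) + 0)/3 = -((4 + (3 + 4)) + 0)/3 = -((4 + 7) + 0)/3 = -(11 + 0)/3 = -⅓*11 = -11/3)
j = 11/603 (j = -11/3/(-201) = -11/3*(-1/201) = 11/603 ≈ 0.018242)
j² = (11/603)² = 121/363609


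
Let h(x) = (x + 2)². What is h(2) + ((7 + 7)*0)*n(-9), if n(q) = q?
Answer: 16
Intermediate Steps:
h(x) = (2 + x)²
h(2) + ((7 + 7)*0)*n(-9) = (2 + 2)² + ((7 + 7)*0)*(-9) = 4² + (14*0)*(-9) = 16 + 0*(-9) = 16 + 0 = 16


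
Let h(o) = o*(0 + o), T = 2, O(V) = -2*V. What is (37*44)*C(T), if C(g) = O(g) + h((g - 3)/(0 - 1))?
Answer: -4884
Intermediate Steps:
h(o) = o² (h(o) = o*o = o²)
C(g) = (3 - g)² - 2*g (C(g) = -2*g + ((g - 3)/(0 - 1))² = -2*g + ((-3 + g)/(-1))² = -2*g + ((-3 + g)*(-1))² = -2*g + (3 - g)² = (3 - g)² - 2*g)
(37*44)*C(T) = (37*44)*((-3 + 2)² - 2*2) = 1628*((-1)² - 4) = 1628*(1 - 4) = 1628*(-3) = -4884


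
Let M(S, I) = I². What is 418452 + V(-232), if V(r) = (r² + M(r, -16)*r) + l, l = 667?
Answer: 413551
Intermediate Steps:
V(r) = 667 + r² + 256*r (V(r) = (r² + (-16)²*r) + 667 = (r² + 256*r) + 667 = 667 + r² + 256*r)
418452 + V(-232) = 418452 + (667 + (-232)² + 256*(-232)) = 418452 + (667 + 53824 - 59392) = 418452 - 4901 = 413551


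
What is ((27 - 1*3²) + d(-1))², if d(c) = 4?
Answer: 484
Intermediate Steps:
((27 - 1*3²) + d(-1))² = ((27 - 1*3²) + 4)² = ((27 - 1*9) + 4)² = ((27 - 9) + 4)² = (18 + 4)² = 22² = 484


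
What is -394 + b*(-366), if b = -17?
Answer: 5828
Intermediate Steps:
-394 + b*(-366) = -394 - 17*(-366) = -394 + 6222 = 5828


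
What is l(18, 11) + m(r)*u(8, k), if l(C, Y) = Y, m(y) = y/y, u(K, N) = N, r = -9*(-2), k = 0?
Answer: 11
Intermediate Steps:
r = 18
m(y) = 1
l(18, 11) + m(r)*u(8, k) = 11 + 1*0 = 11 + 0 = 11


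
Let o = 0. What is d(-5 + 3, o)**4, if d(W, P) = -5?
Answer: 625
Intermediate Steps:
d(-5 + 3, o)**4 = (-5)**4 = 625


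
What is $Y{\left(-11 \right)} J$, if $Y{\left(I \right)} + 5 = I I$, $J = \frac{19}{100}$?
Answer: $\frac{551}{25} \approx 22.04$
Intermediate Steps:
$J = \frac{19}{100}$ ($J = 19 \cdot \frac{1}{100} = \frac{19}{100} \approx 0.19$)
$Y{\left(I \right)} = -5 + I^{2}$ ($Y{\left(I \right)} = -5 + I I = -5 + I^{2}$)
$Y{\left(-11 \right)} J = \left(-5 + \left(-11\right)^{2}\right) \frac{19}{100} = \left(-5 + 121\right) \frac{19}{100} = 116 \cdot \frac{19}{100} = \frac{551}{25}$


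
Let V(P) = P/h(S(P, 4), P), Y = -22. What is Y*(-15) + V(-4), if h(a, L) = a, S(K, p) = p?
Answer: 329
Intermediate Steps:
V(P) = P/4
Y*(-15) + V(-4) = -22*(-15) + (¼)*(-4) = 330 - 1 = 329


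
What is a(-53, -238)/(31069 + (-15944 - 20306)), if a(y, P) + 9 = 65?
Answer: -56/5181 ≈ -0.010809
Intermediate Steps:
a(y, P) = 56 (a(y, P) = -9 + 65 = 56)
a(-53, -238)/(31069 + (-15944 - 20306)) = 56/(31069 + (-15944 - 20306)) = 56/(31069 - 36250) = 56/(-5181) = 56*(-1/5181) = -56/5181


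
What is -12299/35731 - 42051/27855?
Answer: -615037642/331762335 ≈ -1.8538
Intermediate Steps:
-12299/35731 - 42051/27855 = -12299*1/35731 - 42051*1/27855 = -12299/35731 - 14017/9285 = -615037642/331762335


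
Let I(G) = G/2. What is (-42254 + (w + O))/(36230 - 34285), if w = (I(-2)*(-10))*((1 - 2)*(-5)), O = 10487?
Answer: -31717/1945 ≈ -16.307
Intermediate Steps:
I(G) = G/2 (I(G) = G*(1/2) = G/2)
w = 50 (w = (((1/2)*(-2))*(-10))*((1 - 2)*(-5)) = (-1*(-10))*(-1*(-5)) = 10*5 = 50)
(-42254 + (w + O))/(36230 - 34285) = (-42254 + (50 + 10487))/(36230 - 34285) = (-42254 + 10537)/1945 = -31717*1/1945 = -31717/1945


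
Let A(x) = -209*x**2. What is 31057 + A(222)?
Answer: -10269299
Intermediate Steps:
31057 + A(222) = 31057 - 209*222**2 = 31057 - 209*49284 = 31057 - 10300356 = -10269299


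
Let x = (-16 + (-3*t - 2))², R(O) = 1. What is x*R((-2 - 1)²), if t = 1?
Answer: 441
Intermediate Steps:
x = 441 (x = (-16 + (-3*1 - 2))² = (-16 + (-3 - 2))² = (-16 - 5)² = (-21)² = 441)
x*R((-2 - 1)²) = 441*1 = 441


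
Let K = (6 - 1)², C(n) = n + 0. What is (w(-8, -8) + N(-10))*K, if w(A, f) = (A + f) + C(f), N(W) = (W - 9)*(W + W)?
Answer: 8900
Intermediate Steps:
N(W) = 2*W*(-9 + W) (N(W) = (-9 + W)*(2*W) = 2*W*(-9 + W))
C(n) = n
w(A, f) = A + 2*f (w(A, f) = (A + f) + f = A + 2*f)
K = 25 (K = 5² = 25)
(w(-8, -8) + N(-10))*K = ((-8 + 2*(-8)) + 2*(-10)*(-9 - 10))*25 = ((-8 - 16) + 2*(-10)*(-19))*25 = (-24 + 380)*25 = 356*25 = 8900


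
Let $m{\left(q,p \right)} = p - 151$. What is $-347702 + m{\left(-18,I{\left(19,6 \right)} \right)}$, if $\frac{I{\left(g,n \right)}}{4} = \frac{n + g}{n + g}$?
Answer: $-347849$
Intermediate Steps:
$I{\left(g,n \right)} = 4$ ($I{\left(g,n \right)} = 4 \frac{n + g}{n + g} = 4 \frac{g + n}{g + n} = 4 \cdot 1 = 4$)
$m{\left(q,p \right)} = -151 + p$ ($m{\left(q,p \right)} = p - 151 = -151 + p$)
$-347702 + m{\left(-18,I{\left(19,6 \right)} \right)} = -347702 + \left(-151 + 4\right) = -347702 - 147 = -347849$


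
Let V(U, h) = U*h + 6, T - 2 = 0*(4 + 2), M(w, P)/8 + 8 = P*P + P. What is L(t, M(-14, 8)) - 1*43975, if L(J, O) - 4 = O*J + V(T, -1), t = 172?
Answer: 44097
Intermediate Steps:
M(w, P) = -64 + 8*P + 8*P² (M(w, P) = -64 + 8*(P*P + P) = -64 + 8*(P² + P) = -64 + 8*(P + P²) = -64 + (8*P + 8*P²) = -64 + 8*P + 8*P²)
T = 2 (T = 2 + 0*(4 + 2) = 2 + 0*6 = 2 + 0 = 2)
V(U, h) = 6 + U*h
L(J, O) = 8 + J*O (L(J, O) = 4 + (O*J + (6 + 2*(-1))) = 4 + (J*O + (6 - 2)) = 4 + (J*O + 4) = 4 + (4 + J*O) = 8 + J*O)
L(t, M(-14, 8)) - 1*43975 = (8 + 172*(-64 + 8*8 + 8*8²)) - 1*43975 = (8 + 172*(-64 + 64 + 8*64)) - 43975 = (8 + 172*(-64 + 64 + 512)) - 43975 = (8 + 172*512) - 43975 = (8 + 88064) - 43975 = 88072 - 43975 = 44097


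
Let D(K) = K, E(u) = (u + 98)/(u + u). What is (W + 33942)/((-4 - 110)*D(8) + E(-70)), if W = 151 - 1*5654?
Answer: -142195/4561 ≈ -31.176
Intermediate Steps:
W = -5503 (W = 151 - 5654 = -5503)
E(u) = (98 + u)/(2*u) (E(u) = (98 + u)/((2*u)) = (98 + u)*(1/(2*u)) = (98 + u)/(2*u))
(W + 33942)/((-4 - 110)*D(8) + E(-70)) = (-5503 + 33942)/((-4 - 110)*8 + (1/2)*(98 - 70)/(-70)) = 28439/(-114*8 + (1/2)*(-1/70)*28) = 28439/(-912 - 1/5) = 28439/(-4561/5) = 28439*(-5/4561) = -142195/4561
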